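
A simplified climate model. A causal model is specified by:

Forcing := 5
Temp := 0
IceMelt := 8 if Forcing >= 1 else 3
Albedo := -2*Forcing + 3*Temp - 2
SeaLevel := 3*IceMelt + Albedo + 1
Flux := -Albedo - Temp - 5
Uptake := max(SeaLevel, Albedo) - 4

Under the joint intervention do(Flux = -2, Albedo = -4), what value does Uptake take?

17

Under do(Flux = -2, Albedo = -4), each intervened variable's structural equation is replaced by its fixed value.
IceMelt = 8 if Forcing >= 1 else 3  [with Forcing=5]  = 8
SeaLevel = 3*IceMelt + Albedo + 1  [with IceMelt=8, Albedo=-4]  = 21
Uptake = max(SeaLevel, Albedo) - 4  [with SeaLevel=21, Albedo=-4]  = 17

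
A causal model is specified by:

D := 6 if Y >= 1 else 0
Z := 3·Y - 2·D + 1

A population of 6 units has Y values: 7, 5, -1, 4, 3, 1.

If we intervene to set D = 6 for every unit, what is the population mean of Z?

do(D=6) breaks D's dependence on Y. With D=6 fixed, Z across the units is 10, 4, -14, 1, -2, -8, mean -1.5.

-1.5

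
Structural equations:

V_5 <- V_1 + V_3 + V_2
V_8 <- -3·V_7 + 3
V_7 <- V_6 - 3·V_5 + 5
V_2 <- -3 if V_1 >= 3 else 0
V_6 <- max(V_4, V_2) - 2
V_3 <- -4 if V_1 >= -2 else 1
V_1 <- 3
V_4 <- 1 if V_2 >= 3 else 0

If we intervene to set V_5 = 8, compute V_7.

Under do(V_5=8), the mechanism V_5 <- V_1 + V_3 + V_2 is discarded; V_5 is fixed at 8.
V_2 = -3 if V_1 >= 3 else 0  [with V_1=3]  = -3
V_4 = 1 if V_2 >= 3 else 0  [with V_2=-3]  = 0
V_6 = max(V_4, V_2) - 2  [with V_4=0, V_2=-3]  = -2
V_7 = V_6 - 3·V_5 + 5  [with V_6=-2, V_5=8]  = -21

-21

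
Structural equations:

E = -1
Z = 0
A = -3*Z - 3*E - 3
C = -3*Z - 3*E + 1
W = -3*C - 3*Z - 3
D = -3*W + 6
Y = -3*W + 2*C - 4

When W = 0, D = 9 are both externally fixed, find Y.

Under do(W = 0, D = 9), each intervened variable's structural equation is replaced by its fixed value.
C = -3*Z - 3*E + 1  [with Z=0, E=-1]  = 4
Y = -3*W + 2*C - 4  [with W=0, C=4]  = 4

4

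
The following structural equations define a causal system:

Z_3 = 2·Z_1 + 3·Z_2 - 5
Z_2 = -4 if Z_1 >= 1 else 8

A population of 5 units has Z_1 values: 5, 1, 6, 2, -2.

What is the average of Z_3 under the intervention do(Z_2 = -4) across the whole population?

do(Z_2=-4) breaks Z_2's dependence on Z_1. With Z_2=-4 fixed, Z_3 across the units is -7, -15, -5, -13, -21, mean -12.2.

-12.2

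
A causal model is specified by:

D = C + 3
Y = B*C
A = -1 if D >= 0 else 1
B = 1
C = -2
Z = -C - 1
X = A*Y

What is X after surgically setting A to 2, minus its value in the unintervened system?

Intervening sets A = 2 and removes its equation (A = -1 if D >= 0 else 1).
Y = B*C  [with B=1, C=-2]  = -2
X = A*Y  [with A=2, Y=-2]  = -4
Without intervention: Y = B*C  [with B=1, C=-2]  = -2; D = C + 3  [with C=-2]  = 1; A = -1 if D >= 0 else 1  [with D=1]  = -1; X = A*Y  [with A=-1, Y=-2]  = 2.
Change = -4 − 2 = -6.

-6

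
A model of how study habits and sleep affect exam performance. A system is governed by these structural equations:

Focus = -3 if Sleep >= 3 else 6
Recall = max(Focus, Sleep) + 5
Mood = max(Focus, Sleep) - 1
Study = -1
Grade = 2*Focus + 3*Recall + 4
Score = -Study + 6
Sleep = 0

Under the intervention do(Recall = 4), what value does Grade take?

28

Intervening sets Recall = 4 and removes its equation (Recall = max(Focus, Sleep) + 5).
Focus = -3 if Sleep >= 3 else 6  [with Sleep=0]  = 6
Grade = 2*Focus + 3*Recall + 4  [with Focus=6, Recall=4]  = 28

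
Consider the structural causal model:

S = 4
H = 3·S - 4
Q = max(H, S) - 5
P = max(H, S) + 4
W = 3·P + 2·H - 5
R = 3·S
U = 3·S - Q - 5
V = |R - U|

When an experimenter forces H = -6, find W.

7

do(H=-6) replaces the equation H = 3·S - 4 with the constant H = -6.
P = max(H, S) + 4  [with H=-6, S=4]  = 8
W = 3·P + 2·H - 5  [with P=8, H=-6]  = 7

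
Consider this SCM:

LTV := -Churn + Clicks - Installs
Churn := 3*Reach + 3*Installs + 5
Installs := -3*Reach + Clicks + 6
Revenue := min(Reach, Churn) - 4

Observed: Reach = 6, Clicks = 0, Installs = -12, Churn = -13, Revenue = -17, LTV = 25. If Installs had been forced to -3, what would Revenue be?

2

do(Installs=-3) replaces the equation Installs := -3*Reach + Clicks + 6 with the constant Installs = -3.
Churn = 3*Reach + 3*Installs + 5  [with Reach=6, Installs=-3]  = 14
Revenue = min(Reach, Churn) - 4  [with Reach=6, Churn=14]  = 2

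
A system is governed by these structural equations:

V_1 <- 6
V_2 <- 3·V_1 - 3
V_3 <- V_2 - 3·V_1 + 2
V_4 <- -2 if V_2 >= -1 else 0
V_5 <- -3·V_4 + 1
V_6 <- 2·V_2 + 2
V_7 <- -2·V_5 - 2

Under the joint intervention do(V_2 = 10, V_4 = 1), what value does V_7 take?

2

Setting V_2 = 10, V_4 = 1 by intervention discards those variables' equations.
V_5 = -3·V_4 + 1  [with V_4=1]  = -2
V_7 = -2·V_5 - 2  [with V_5=-2]  = 2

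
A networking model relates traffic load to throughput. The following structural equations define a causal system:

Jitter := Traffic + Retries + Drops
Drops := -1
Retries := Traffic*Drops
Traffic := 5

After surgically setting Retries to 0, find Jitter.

The intervention breaks the incoming arrows to Retries: Retries := Traffic*Drops no longer applies, and Retries = 0.
Jitter = Traffic + Retries + Drops  [with Traffic=5, Retries=0, Drops=-1]  = 4

4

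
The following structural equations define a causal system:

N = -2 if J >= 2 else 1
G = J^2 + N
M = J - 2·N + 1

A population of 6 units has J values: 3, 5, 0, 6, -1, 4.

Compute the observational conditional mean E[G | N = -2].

Observing N=-2 restricts to units where N's equation naturally yields -2: J ∈ {3, 5, 6, 4}. In that subpopulation G = 7, 23, 34, 14, mean 19.5.

19.5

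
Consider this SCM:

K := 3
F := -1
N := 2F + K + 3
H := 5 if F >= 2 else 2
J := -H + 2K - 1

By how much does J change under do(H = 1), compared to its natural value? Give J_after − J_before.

1

Intervening sets H = 1 and removes its equation (H := 5 if F >= 2 else 2).
J = -H + 2K - 1  [with H=1, K=3]  = 4
Without intervention: H = 5 if F >= 2 else 2  [with F=-1]  = 2; J = -H + 2K - 1  [with H=2, K=3]  = 3.
Change = 4 − 3 = 1.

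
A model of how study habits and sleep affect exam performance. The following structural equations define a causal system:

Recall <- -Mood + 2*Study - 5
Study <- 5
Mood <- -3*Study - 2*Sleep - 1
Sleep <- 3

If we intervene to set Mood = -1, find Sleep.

Under do(Mood=-1), the mechanism Mood <- -3*Study - 2*Sleep - 1 is discarded; Mood is fixed at -1.
Since Sleep is not a descendant of the intervened variable, it is unaffected.

3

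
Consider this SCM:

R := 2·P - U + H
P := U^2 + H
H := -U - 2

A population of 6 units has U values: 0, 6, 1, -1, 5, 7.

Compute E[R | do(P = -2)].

-12

Every unit gets P=-2 under the intervention. R values become -6, -18, -8, -4, -16, -20; E[R|do(P=-2)] = -12.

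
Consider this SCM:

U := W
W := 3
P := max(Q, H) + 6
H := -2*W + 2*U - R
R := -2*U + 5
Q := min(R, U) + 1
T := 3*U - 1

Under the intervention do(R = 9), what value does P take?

10

The intervention breaks the incoming arrows to R: R := -2*U + 5 no longer applies, and R = 9.
U = W  [with W=3]  = 3
H = -2*W + 2*U - R  [with W=3, U=3, R=9]  = -9
Q = min(R, U) + 1  [with R=9, U=3]  = 4
P = max(Q, H) + 6  [with Q=4, H=-9]  = 10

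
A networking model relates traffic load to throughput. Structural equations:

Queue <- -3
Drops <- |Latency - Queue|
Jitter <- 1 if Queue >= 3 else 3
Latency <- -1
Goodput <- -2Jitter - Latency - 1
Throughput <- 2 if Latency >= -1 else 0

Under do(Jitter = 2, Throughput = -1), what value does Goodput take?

The joint intervention fixes Jitter = 2, Throughput = -1, removing each variable's own equation.
Goodput = -2Jitter - Latency - 1  [with Jitter=2, Latency=-1]  = -4

-4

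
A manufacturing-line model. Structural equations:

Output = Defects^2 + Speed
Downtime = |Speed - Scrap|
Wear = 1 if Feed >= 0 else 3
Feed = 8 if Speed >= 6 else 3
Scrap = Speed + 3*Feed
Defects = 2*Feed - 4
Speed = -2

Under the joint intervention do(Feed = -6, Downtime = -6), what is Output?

Under do(Feed = -6, Downtime = -6), each intervened variable's structural equation is replaced by its fixed value.
Defects = 2*Feed - 4  [with Feed=-6]  = -16
Output = Defects^2 + Speed  [with Defects=-16, Speed=-2]  = 254

254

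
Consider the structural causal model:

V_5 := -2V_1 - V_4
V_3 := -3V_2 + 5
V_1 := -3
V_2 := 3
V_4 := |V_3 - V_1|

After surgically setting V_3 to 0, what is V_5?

3

do(V_3=0) replaces the equation V_3 := -3V_2 + 5 with the constant V_3 = 0.
V_4 = |V_3 - V_1|  [with V_3=0, V_1=-3]  = 3
V_5 = -2V_1 - V_4  [with V_1=-3, V_4=3]  = 3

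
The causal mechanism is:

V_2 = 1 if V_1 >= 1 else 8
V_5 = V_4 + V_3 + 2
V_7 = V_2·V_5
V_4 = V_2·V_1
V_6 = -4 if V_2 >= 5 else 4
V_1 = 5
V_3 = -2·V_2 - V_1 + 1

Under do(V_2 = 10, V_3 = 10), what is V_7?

Under do(V_2 = 10, V_3 = 10), each intervened variable's structural equation is replaced by its fixed value.
V_4 = V_2·V_1  [with V_2=10, V_1=5]  = 50
V_5 = V_4 + V_3 + 2  [with V_4=50, V_3=10]  = 62
V_7 = V_2·V_5  [with V_2=10, V_5=62]  = 620

620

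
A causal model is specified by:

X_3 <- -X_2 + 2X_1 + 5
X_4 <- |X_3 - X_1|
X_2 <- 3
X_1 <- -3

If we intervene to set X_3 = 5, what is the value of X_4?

8

The intervention breaks the incoming arrows to X_3: X_3 <- -X_2 + 2X_1 + 5 no longer applies, and X_3 = 5.
X_4 = |X_3 - X_1|  [with X_3=5, X_1=-3]  = 8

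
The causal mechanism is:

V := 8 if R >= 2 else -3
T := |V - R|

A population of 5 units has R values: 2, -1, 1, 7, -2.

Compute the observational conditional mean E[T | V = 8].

3.5

Conditioning on V=8 selects the 2 unit(s) with R ∈ {2, 7}. Their T values: 6, 1. Mean = 3.5.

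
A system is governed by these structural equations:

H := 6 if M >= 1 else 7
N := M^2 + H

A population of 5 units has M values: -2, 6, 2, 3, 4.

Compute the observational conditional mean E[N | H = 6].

22.25

Observing H=6 restricts to units where H's equation naturally yields 6: M ∈ {6, 2, 3, 4}. In that subpopulation N = 42, 10, 15, 22, mean 22.25.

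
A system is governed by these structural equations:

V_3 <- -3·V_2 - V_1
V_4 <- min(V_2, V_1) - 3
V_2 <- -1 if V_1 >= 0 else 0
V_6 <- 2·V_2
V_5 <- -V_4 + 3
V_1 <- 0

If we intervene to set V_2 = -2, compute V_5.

do(V_2=-2) replaces the equation V_2 <- -1 if V_1 >= 0 else 0 with the constant V_2 = -2.
V_4 = min(V_2, V_1) - 3  [with V_2=-2, V_1=0]  = -5
V_5 = -V_4 + 3  [with V_4=-5]  = 8

8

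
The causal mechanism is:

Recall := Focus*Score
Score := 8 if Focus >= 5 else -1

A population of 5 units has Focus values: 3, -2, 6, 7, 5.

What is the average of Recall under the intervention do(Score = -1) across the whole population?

do(Score=-1) breaks Score's dependence on Focus. With Score=-1 fixed, Recall across the units is -3, 2, -6, -7, -5, mean -3.8.

-3.8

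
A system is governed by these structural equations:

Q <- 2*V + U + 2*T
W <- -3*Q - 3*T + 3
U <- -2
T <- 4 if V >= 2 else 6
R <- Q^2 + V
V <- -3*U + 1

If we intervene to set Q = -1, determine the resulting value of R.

Intervening sets Q = -1 and removes its equation (Q <- 2*V + U + 2*T).
V = -3*U + 1  [with U=-2]  = 7
R = Q^2 + V  [with Q=-1, V=7]  = 8

8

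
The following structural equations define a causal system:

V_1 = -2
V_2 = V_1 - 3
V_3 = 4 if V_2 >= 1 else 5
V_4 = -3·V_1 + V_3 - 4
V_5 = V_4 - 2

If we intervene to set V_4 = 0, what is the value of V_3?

5

Under do(V_4=0), the mechanism V_4 = -3·V_1 + V_3 - 4 is discarded; V_4 is fixed at 0.
Since V_3 is not a descendant of the intervened variable, it is unaffected.
V_2 = V_1 - 3  [with V_1=-2]  = -5
V_3 = 4 if V_2 >= 1 else 5  [with V_2=-5]  = 5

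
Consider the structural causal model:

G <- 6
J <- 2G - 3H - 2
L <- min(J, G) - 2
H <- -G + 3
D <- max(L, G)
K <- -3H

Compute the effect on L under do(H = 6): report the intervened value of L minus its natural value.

-14

Under do(H=6), the mechanism H <- -G + 3 is discarded; H is fixed at 6.
J = 2G - 3H - 2  [with G=6, H=6]  = -8
L = min(J, G) - 2  [with J=-8, G=6]  = -10
Without intervention: H = -G + 3  [with G=6]  = -3; J = 2G - 3H - 2  [with G=6, H=-3]  = 19; L = min(J, G) - 2  [with J=19, G=6]  = 4.
Change = -10 − 4 = -14.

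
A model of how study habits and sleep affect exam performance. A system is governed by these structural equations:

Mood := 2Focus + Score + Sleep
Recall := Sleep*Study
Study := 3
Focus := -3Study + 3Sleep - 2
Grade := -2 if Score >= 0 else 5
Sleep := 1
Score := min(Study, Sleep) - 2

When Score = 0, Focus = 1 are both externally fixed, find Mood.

The joint intervention fixes Score = 0, Focus = 1, removing each variable's own equation.
Mood = 2Focus + Score + Sleep  [with Focus=1, Score=0, Sleep=1]  = 3

3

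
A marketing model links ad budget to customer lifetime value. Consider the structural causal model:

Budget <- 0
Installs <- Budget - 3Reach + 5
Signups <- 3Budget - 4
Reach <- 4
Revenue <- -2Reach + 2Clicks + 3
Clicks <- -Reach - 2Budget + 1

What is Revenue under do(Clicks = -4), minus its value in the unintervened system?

-2

The intervention breaks the incoming arrows to Clicks: Clicks <- -Reach - 2Budget + 1 no longer applies, and Clicks = -4.
Revenue = -2Reach + 2Clicks + 3  [with Reach=4, Clicks=-4]  = -13
Without intervention: Clicks = -Reach - 2Budget + 1  [with Reach=4, Budget=0]  = -3; Revenue = -2Reach + 2Clicks + 3  [with Reach=4, Clicks=-3]  = -11.
Change = -13 − (-11) = -2.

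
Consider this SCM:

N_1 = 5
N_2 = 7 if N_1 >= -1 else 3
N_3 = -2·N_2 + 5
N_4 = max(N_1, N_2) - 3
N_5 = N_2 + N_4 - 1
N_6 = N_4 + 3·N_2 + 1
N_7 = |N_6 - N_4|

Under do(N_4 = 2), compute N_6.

24

Under do(N_4=2), the mechanism N_4 = max(N_1, N_2) - 3 is discarded; N_4 is fixed at 2.
N_2 = 7 if N_1 >= -1 else 3  [with N_1=5]  = 7
N_6 = N_4 + 3·N_2 + 1  [with N_4=2, N_2=7]  = 24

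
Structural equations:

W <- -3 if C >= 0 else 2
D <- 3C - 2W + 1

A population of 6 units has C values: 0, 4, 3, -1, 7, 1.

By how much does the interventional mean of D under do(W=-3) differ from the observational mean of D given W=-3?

Every unit gets W=-3 under the intervention. D values become 7, 19, 16, 4, 28, 10; E[D|do(W=-3)] = 14.
Conditioning on W=-3 selects the 5 unit(s) with C ∈ {0, 4, 3, 7, 1}. Their D values: 7, 19, 16, 28, 10. Mean = 16.
Difference = 14 − 16 = -2.

-2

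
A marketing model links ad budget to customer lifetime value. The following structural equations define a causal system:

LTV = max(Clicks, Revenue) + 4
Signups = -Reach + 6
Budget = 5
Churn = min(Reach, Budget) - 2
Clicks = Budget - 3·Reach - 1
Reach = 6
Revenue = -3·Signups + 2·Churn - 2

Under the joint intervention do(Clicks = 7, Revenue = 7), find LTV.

11

Under do(Clicks = 7, Revenue = 7), each intervened variable's structural equation is replaced by its fixed value.
LTV = max(Clicks, Revenue) + 4  [with Clicks=7, Revenue=7]  = 11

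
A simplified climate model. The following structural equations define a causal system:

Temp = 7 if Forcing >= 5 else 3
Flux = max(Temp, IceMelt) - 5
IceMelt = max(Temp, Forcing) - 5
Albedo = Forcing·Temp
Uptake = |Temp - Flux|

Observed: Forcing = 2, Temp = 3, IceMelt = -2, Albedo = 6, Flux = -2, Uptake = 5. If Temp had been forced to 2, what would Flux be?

-3

do(Temp=2) replaces the equation Temp = 7 if Forcing >= 5 else 3 with the constant Temp = 2.
IceMelt = max(Temp, Forcing) - 5  [with Temp=2, Forcing=2]  = -3
Flux = max(Temp, IceMelt) - 5  [with Temp=2, IceMelt=-3]  = -3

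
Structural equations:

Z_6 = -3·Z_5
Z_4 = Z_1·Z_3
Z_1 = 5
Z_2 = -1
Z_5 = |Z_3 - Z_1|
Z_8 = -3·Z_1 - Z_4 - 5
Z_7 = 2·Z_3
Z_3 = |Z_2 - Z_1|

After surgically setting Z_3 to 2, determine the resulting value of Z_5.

do(Z_3=2) replaces the equation Z_3 = |Z_2 - Z_1| with the constant Z_3 = 2.
Z_5 = |Z_3 - Z_1|  [with Z_3=2, Z_1=5]  = 3

3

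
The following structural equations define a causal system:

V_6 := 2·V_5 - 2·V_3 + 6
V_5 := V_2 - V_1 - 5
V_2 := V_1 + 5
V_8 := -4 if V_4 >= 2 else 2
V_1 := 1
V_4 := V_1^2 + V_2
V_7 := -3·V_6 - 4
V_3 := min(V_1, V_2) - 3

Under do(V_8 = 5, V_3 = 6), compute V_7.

14

Under do(V_8 = 5, V_3 = 6), each intervened variable's structural equation is replaced by its fixed value.
V_2 = V_1 + 5  [with V_1=1]  = 6
V_5 = V_2 - V_1 - 5  [with V_2=6, V_1=1]  = 0
V_6 = 2·V_5 - 2·V_3 + 6  [with V_5=0, V_3=6]  = -6
V_7 = -3·V_6 - 4  [with V_6=-6]  = 14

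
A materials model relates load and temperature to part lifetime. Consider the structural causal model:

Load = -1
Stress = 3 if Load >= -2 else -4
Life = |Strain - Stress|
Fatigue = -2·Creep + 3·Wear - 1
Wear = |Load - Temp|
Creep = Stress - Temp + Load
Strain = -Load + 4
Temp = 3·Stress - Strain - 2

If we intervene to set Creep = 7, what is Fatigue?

Under do(Creep=7), the mechanism Creep = Stress - Temp + Load is discarded; Creep is fixed at 7.
Stress = 3 if Load >= -2 else -4  [with Load=-1]  = 3
Strain = -Load + 4  [with Load=-1]  = 5
Temp = 3·Stress - Strain - 2  [with Stress=3, Strain=5]  = 2
Wear = |Load - Temp|  [with Load=-1, Temp=2]  = 3
Fatigue = -2·Creep + 3·Wear - 1  [with Creep=7, Wear=3]  = -6

-6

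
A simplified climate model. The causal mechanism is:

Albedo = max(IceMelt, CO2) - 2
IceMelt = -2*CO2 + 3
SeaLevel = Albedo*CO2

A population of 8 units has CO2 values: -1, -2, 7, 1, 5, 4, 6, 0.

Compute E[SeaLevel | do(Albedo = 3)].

7.5

Under do(Albedo=3), Albedo's equation is replaced by Albedo=3 for every unit. Per-unit SeaLevel: -3, -6, 21, 3, 15, 12, 18, 0. Mean = 7.5.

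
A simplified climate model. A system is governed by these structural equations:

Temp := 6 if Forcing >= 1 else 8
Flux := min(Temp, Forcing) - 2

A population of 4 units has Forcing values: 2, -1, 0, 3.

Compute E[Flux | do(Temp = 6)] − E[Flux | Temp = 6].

-1.5

Every unit gets Temp=6 under the intervention. Flux values become 0, -3, -2, 1; E[Flux|do(Temp=6)] = -1.
E[Flux|Temp=6] averages over only the 2 units with Temp=6 (Forcing = 2, 3): Flux = 0, 1, mean 0.5.
Difference = -1 − 0.5 = -1.5.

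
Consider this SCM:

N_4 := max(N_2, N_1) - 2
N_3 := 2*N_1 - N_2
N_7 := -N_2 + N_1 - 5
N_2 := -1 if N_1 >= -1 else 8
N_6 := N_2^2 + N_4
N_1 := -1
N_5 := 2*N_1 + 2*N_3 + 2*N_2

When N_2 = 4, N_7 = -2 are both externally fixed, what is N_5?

-6

Setting N_2 = 4, N_7 = -2 by intervention discards those variables' equations.
N_3 = 2*N_1 - N_2  [with N_1=-1, N_2=4]  = -6
N_5 = 2*N_1 + 2*N_3 + 2*N_2  [with N_1=-1, N_3=-6, N_2=4]  = -6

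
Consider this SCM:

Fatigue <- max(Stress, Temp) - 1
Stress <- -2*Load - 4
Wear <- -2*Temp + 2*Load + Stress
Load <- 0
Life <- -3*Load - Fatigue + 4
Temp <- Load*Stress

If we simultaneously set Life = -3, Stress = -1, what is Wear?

-1

Under do(Life = -3, Stress = -1), each intervened variable's structural equation is replaced by its fixed value.
Temp = Load*Stress  [with Load=0, Stress=-1]  = 0
Wear = -2*Temp + 2*Load + Stress  [with Temp=0, Load=0, Stress=-1]  = -1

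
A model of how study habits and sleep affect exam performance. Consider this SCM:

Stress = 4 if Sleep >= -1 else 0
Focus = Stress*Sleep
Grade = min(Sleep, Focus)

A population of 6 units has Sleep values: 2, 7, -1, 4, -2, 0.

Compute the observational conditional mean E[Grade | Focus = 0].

E[Grade|Focus=0] averages over only the 2 units with Focus=0 (Sleep = -2, 0): Grade = -2, 0, mean -1.

-1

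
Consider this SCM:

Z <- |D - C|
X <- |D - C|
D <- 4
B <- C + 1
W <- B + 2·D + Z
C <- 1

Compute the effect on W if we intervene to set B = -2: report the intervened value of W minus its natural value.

-4

The intervention breaks the incoming arrows to B: B <- C + 1 no longer applies, and B = -2.
Z = |D - C|  [with D=4, C=1]  = 3
W = B + 2·D + Z  [with B=-2, D=4, Z=3]  = 9
Without intervention: B = C + 1  [with C=1]  = 2; Z = |D - C|  [with D=4, C=1]  = 3; W = B + 2·D + Z  [with B=2, D=4, Z=3]  = 13.
Change = 9 − 13 = -4.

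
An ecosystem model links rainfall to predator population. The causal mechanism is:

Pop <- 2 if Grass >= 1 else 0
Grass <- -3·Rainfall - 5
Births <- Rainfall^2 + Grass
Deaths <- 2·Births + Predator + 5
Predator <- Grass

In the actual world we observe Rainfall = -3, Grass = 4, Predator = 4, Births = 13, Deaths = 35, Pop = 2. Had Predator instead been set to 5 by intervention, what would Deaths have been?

do(Predator=5) replaces the equation Predator <- Grass with the constant Predator = 5.
Grass = -3·Rainfall - 5  [with Rainfall=-3]  = 4
Births = Rainfall^2 + Grass  [with Rainfall=-3, Grass=4]  = 13
Deaths = 2·Births + Predator + 5  [with Births=13, Predator=5]  = 36

36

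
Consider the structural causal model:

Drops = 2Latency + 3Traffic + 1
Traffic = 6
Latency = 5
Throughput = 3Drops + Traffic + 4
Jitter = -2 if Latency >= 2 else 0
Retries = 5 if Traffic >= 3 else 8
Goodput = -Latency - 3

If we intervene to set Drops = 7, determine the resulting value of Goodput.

The intervention breaks the incoming arrows to Drops: Drops = 2Latency + 3Traffic + 1 no longer applies, and Drops = 7.
Goodput is not downstream of the intervention, so its value is determined by the original equations.
Goodput = -Latency - 3  [with Latency=5]  = -8

-8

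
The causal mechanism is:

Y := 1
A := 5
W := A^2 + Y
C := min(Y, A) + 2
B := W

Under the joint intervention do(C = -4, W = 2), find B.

The joint intervention fixes C = -4, W = 2, removing each variable's own equation.
B = W  [with W=2]  = 2

2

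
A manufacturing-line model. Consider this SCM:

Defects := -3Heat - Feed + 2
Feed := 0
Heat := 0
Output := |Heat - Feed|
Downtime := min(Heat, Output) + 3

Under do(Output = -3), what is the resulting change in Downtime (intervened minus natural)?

-3

Intervening sets Output = -3 and removes its equation (Output := |Heat - Feed|).
Downtime = min(Heat, Output) + 3  [with Heat=0, Output=-3]  = 0
Without intervention: Output = |Heat - Feed|  [with Heat=0, Feed=0]  = 0; Downtime = min(Heat, Output) + 3  [with Heat=0, Output=0]  = 3.
Change = 0 − 3 = -3.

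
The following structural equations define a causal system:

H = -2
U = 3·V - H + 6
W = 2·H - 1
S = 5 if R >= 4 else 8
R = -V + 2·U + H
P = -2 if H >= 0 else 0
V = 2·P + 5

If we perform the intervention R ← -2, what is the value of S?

Under do(R=-2), the mechanism R = -V + 2·U + H is discarded; R is fixed at -2.
S = 5 if R >= 4 else 8  [with R=-2]  = 8

8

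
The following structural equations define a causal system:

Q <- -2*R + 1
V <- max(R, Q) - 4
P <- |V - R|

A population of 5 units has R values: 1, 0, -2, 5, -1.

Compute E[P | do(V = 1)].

Every unit gets V=1 under the intervention. P values become 0, 1, 3, 4, 2; E[P|do(V=1)] = 2.

2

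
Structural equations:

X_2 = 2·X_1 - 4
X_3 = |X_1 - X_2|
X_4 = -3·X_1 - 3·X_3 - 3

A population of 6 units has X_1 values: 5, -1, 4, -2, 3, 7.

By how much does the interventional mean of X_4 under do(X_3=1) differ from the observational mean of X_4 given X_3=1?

4

Every unit gets X_3=1 under the intervention. X_4 values become -21, -3, -18, 0, -15, -27; E[X_4|do(X_3=1)] = -14.
Observing X_3=1 restricts to units where X_3's equation naturally yields 1: X_1 ∈ {5, 3}. In that subpopulation X_4 = -21, -15, mean -18.
Difference = -14 − (-18) = 4.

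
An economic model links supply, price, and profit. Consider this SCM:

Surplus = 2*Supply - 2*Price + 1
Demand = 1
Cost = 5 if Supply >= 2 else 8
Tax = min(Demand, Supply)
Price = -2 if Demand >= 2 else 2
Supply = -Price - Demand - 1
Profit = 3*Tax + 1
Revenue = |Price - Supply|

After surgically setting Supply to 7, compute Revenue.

do(Supply=7) replaces the equation Supply = -Price - Demand - 1 with the constant Supply = 7.
Price = -2 if Demand >= 2 else 2  [with Demand=1]  = 2
Revenue = |Price - Supply|  [with Price=2, Supply=7]  = 5

5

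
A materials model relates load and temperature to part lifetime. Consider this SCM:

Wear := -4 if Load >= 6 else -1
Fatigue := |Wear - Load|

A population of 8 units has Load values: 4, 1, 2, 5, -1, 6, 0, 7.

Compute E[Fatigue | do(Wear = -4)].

7

Under do(Wear=-4), Wear's equation is replaced by Wear=-4 for every unit. Per-unit Fatigue: 8, 5, 6, 9, 3, 10, 4, 11. Mean = 7.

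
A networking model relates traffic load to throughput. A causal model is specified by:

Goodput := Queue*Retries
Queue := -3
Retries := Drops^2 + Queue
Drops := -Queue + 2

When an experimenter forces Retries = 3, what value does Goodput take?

The intervention breaks the incoming arrows to Retries: Retries := Drops^2 + Queue no longer applies, and Retries = 3.
Goodput = Queue*Retries  [with Queue=-3, Retries=3]  = -9

-9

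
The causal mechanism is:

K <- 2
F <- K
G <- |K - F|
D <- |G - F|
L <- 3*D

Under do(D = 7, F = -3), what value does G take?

Setting D = 7, F = -3 by intervention discards those variables' equations.
G = |K - F|  [with K=2, F=-3]  = 5

5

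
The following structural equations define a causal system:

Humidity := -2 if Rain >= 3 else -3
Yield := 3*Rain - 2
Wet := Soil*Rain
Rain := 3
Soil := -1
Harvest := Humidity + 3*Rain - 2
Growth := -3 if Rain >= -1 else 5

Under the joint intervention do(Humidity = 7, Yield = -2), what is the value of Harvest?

14

Under do(Humidity = 7, Yield = -2), each intervened variable's structural equation is replaced by its fixed value.
Harvest = Humidity + 3*Rain - 2  [with Humidity=7, Rain=3]  = 14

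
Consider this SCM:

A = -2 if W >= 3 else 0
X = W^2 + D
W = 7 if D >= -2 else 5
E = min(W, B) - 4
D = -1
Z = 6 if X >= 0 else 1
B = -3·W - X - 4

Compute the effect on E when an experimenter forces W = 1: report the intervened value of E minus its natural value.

66

Under do(W=1), the mechanism W = 7 if D >= -2 else 5 is discarded; W is fixed at 1.
X = W^2 + D  [with W=1, D=-1]  = 0
B = -3·W - X - 4  [with W=1, X=0]  = -7
E = min(W, B) - 4  [with W=1, B=-7]  = -11
Without intervention: W = 7 if D >= -2 else 5  [with D=-1]  = 7; X = W^2 + D  [with W=7, D=-1]  = 48; B = -3·W - X - 4  [with W=7, X=48]  = -73; E = min(W, B) - 4  [with W=7, B=-73]  = -77.
Change = -11 − (-77) = 66.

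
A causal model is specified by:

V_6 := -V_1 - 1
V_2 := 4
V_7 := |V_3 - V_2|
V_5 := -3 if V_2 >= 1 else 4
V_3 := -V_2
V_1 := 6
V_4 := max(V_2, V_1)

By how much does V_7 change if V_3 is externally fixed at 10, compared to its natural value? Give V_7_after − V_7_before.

-2

The intervention breaks the incoming arrows to V_3: V_3 := -V_2 no longer applies, and V_3 = 10.
V_7 = |V_3 - V_2|  [with V_3=10, V_2=4]  = 6
Without intervention: V_3 = -V_2  [with V_2=4]  = -4; V_7 = |V_3 - V_2|  [with V_3=-4, V_2=4]  = 8.
Change = 6 − 8 = -2.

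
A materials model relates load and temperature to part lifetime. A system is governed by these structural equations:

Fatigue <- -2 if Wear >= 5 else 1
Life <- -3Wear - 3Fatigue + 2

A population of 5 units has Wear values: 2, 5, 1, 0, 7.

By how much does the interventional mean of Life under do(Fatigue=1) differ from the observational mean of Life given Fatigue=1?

-6

The intervention sets Fatigue=1 in all 5 units regardless of Wear. Recomputing Life per unit gives -7, -16, -4, -1, -22; average -10.
E[Life|Fatigue=1] averages over only the 3 units with Fatigue=1 (Wear = 2, 1, 0): Life = -7, -4, -1, mean -4.
Difference = -10 − (-4) = -6.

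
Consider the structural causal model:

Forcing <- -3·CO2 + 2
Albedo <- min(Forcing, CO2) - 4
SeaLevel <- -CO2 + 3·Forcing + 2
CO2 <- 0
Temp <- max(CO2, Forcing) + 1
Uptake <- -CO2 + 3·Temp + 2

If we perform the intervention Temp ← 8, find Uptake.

The intervention breaks the incoming arrows to Temp: Temp <- max(CO2, Forcing) + 1 no longer applies, and Temp = 8.
Uptake = -CO2 + 3·Temp + 2  [with CO2=0, Temp=8]  = 26

26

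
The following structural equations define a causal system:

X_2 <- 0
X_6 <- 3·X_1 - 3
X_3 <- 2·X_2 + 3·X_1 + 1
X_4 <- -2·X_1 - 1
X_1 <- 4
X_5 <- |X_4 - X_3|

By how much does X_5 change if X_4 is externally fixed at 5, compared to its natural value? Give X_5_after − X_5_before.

-14

Intervening sets X_4 = 5 and removes its equation (X_4 <- -2·X_1 - 1).
X_3 = 2·X_2 + 3·X_1 + 1  [with X_2=0, X_1=4]  = 13
X_5 = |X_4 - X_3|  [with X_4=5, X_3=13]  = 8
Without intervention: X_3 = 2·X_2 + 3·X_1 + 1  [with X_2=0, X_1=4]  = 13; X_4 = -2·X_1 - 1  [with X_1=4]  = -9; X_5 = |X_4 - X_3|  [with X_4=-9, X_3=13]  = 22.
Change = 8 − 22 = -14.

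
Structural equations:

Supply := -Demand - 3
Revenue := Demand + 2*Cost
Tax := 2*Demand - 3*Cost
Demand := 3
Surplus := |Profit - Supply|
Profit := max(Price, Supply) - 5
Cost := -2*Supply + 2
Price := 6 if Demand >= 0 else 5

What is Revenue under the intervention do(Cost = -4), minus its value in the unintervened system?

Intervening sets Cost = -4 and removes its equation (Cost := -2*Supply + 2).
Revenue = Demand + 2*Cost  [with Demand=3, Cost=-4]  = -5
Without intervention: Supply = -Demand - 3  [with Demand=3]  = -6; Cost = -2*Supply + 2  [with Supply=-6]  = 14; Revenue = Demand + 2*Cost  [with Demand=3, Cost=14]  = 31.
Change = -5 − 31 = -36.

-36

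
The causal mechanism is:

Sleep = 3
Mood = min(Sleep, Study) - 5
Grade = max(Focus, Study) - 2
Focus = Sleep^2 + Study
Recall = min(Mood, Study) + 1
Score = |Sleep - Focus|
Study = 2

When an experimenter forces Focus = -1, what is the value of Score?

The intervention breaks the incoming arrows to Focus: Focus = Sleep^2 + Study no longer applies, and Focus = -1.
Score = |Sleep - Focus|  [with Sleep=3, Focus=-1]  = 4

4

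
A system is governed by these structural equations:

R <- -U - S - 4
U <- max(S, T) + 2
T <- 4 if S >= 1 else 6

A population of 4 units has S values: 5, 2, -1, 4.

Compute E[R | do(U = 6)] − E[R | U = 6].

0.5

Every unit gets U=6 under the intervention. R values become -15, -12, -9, -14; E[R|do(U=6)] = -12.5.
E[R|U=6] averages over only the 2 units with U=6 (S = 2, 4): R = -12, -14, mean -13.
Difference = -12.5 − (-13) = 0.5.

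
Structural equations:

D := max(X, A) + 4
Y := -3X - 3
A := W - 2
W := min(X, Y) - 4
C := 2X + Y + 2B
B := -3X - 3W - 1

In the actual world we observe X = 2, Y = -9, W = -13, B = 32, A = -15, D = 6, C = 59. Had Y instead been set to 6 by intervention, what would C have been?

8

Under do(Y=6), the mechanism Y := -3X - 3 is discarded; Y is fixed at 6.
W = min(X, Y) - 4  [with X=2, Y=6]  = -2
B = -3X - 3W - 1  [with X=2, W=-2]  = -1
C = 2X + Y + 2B  [with X=2, Y=6, B=-1]  = 8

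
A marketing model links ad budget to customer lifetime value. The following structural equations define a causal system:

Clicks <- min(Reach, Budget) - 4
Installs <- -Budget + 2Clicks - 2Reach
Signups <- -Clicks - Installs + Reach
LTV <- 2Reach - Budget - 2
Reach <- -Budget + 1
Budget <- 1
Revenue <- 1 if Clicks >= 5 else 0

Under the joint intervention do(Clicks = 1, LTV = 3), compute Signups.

-2

Setting Clicks = 1, LTV = 3 by intervention discards those variables' equations.
Reach = -Budget + 1  [with Budget=1]  = 0
Installs = -Budget + 2Clicks - 2Reach  [with Budget=1, Clicks=1, Reach=0]  = 1
Signups = -Clicks - Installs + Reach  [with Clicks=1, Installs=1, Reach=0]  = -2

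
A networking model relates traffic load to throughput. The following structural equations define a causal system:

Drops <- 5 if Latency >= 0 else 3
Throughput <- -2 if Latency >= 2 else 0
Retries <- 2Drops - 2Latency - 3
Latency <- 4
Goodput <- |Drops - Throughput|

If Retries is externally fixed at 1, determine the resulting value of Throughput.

The intervention breaks the incoming arrows to Retries: Retries <- 2Drops - 2Latency - 3 no longer applies, and Retries = 1.
Throughput is not downstream of the intervention, so its value is determined by the original equations.
Throughput = -2 if Latency >= 2 else 0  [with Latency=4]  = -2

-2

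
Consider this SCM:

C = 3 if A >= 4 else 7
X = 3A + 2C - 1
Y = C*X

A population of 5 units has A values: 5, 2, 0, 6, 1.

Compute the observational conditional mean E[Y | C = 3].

E[Y|C=3] averages over only the 2 units with C=3 (A = 5, 6): Y = 60, 69, mean 64.5.

64.5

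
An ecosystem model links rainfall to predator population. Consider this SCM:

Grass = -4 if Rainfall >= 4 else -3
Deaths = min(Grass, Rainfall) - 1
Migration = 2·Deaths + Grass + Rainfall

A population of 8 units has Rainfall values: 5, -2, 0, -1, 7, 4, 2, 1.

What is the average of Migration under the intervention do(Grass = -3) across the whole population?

do(Grass=-3) breaks Grass's dependence on Rainfall. With Grass=-3 fixed, Migration across the units is -6, -13, -11, -12, -4, -7, -9, -10, mean -9.

-9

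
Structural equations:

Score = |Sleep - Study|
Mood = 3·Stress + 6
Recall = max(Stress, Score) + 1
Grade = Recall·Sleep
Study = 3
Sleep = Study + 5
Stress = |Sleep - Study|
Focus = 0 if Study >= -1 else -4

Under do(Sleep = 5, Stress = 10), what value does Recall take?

Under do(Sleep = 5, Stress = 10), each intervened variable's structural equation is replaced by its fixed value.
Score = |Sleep - Study|  [with Sleep=5, Study=3]  = 2
Recall = max(Stress, Score) + 1  [with Stress=10, Score=2]  = 11

11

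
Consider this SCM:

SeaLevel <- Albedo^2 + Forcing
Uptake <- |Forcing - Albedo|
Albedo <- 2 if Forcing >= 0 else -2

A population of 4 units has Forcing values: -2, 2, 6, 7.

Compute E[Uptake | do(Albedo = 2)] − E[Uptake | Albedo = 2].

0.25

do(Albedo=2) breaks Albedo's dependence on Forcing. With Albedo=2 fixed, Uptake across the units is 4, 0, 4, 5, mean 3.25.
Observing Albedo=2 restricts to units where Albedo's equation naturally yields 2: Forcing ∈ {2, 6, 7}. In that subpopulation Uptake = 0, 4, 5, mean 3.
Difference = 3.25 − 3 = 0.25.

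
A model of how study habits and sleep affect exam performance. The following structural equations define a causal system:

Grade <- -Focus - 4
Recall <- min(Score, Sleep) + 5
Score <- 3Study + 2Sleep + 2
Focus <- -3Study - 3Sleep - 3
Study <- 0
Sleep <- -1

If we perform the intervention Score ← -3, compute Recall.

2

Intervening sets Score = -3 and removes its equation (Score <- 3Study + 2Sleep + 2).
Recall = min(Score, Sleep) + 5  [with Score=-3, Sleep=-1]  = 2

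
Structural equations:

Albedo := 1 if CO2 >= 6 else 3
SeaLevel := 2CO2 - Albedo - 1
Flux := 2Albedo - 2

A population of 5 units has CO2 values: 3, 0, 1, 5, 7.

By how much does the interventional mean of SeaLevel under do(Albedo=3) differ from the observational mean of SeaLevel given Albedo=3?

1.9

Every unit gets Albedo=3 under the intervention. SeaLevel values become 2, -4, -2, 6, 10; E[SeaLevel|do(Albedo=3)] = 2.4.
Conditioning on Albedo=3 selects the 4 unit(s) with CO2 ∈ {3, 0, 1, 5}. Their SeaLevel values: 2, -4, -2, 6. Mean = 0.5.
Difference = 2.4 − 0.5 = 1.9.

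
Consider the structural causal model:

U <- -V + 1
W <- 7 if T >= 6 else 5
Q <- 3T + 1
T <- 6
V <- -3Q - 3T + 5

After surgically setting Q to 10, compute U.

do(Q=10) replaces the equation Q <- 3T + 1 with the constant Q = 10.
V = -3Q - 3T + 5  [with Q=10, T=6]  = -43
U = -V + 1  [with V=-43]  = 44

44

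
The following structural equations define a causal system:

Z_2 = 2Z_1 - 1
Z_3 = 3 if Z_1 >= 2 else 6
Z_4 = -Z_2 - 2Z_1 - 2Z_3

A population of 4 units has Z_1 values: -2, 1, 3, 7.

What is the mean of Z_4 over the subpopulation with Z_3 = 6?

Conditioning on Z_3=6 selects the 2 unit(s) with Z_1 ∈ {-2, 1}. Their Z_4 values: -3, -15. Mean = -9.

-9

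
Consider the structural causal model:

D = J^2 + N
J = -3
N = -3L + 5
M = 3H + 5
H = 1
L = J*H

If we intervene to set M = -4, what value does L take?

Under do(M=-4), the mechanism M = 3H + 5 is discarded; M is fixed at -4.
Since L is not a descendant of the intervened variable, it is unaffected.
L = J*H  [with J=-3, H=1]  = -3

-3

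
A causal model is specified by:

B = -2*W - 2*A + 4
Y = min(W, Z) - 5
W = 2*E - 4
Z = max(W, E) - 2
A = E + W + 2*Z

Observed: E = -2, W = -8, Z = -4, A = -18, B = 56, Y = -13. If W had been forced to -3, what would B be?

36

do(W=-3) replaces the equation W = 2*E - 4 with the constant W = -3.
Z = max(W, E) - 2  [with W=-3, E=-2]  = -4
A = E + W + 2*Z  [with E=-2, W=-3, Z=-4]  = -13
B = -2*W - 2*A + 4  [with W=-3, A=-13]  = 36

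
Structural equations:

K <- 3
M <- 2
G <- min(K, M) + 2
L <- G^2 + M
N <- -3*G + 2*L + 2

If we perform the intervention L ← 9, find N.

8

Intervening sets L = 9 and removes its equation (L <- G^2 + M).
G = min(K, M) + 2  [with K=3, M=2]  = 4
N = -3*G + 2*L + 2  [with G=4, L=9]  = 8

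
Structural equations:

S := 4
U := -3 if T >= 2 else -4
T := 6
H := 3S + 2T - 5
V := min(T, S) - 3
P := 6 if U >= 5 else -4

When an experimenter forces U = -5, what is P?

Intervening sets U = -5 and removes its equation (U := -3 if T >= 2 else -4).
P = 6 if U >= 5 else -4  [with U=-5]  = -4

-4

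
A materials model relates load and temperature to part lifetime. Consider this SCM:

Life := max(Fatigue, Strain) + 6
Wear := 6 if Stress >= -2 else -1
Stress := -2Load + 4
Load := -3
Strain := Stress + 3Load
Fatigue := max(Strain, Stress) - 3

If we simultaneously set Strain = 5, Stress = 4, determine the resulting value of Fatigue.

Setting Strain = 5, Stress = 4 by intervention discards those variables' equations.
Fatigue = max(Strain, Stress) - 3  [with Strain=5, Stress=4]  = 2

2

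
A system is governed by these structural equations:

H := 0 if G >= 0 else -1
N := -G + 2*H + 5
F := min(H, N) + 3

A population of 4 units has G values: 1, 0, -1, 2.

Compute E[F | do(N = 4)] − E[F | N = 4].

0.25

Under do(N=4), N's equation is replaced by N=4 for every unit. Per-unit F: 3, 3, 2, 3. Mean = 2.75.
Conditioning on N=4 selects the 2 unit(s) with G ∈ {1, -1}. Their F values: 3, 2. Mean = 2.5.
Difference = 2.75 − 2.5 = 0.25.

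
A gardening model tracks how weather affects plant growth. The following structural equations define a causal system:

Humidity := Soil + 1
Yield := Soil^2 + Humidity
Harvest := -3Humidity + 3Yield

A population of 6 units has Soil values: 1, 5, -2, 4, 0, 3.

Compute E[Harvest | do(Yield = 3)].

0.5

The intervention sets Yield=3 in all 6 units regardless of Soil. Recomputing Harvest per unit gives 3, -9, 12, -6, 6, -3; average 0.5.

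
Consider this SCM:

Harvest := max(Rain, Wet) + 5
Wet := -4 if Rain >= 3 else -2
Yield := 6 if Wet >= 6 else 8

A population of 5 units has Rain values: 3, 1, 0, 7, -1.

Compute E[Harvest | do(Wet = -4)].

Under do(Wet=-4), Wet's equation is replaced by Wet=-4 for every unit. Per-unit Harvest: 8, 6, 5, 12, 4. Mean = 7.

7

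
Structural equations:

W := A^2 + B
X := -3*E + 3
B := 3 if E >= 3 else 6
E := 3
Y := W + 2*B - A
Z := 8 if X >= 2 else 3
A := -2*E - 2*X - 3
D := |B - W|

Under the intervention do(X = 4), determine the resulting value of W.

do(X=4) replaces the equation X := -3*E + 3 with the constant X = 4.
A = -2*E - 2*X - 3  [with E=3, X=4]  = -17
B = 3 if E >= 3 else 6  [with E=3]  = 3
W = A^2 + B  [with A=-17, B=3]  = 292

292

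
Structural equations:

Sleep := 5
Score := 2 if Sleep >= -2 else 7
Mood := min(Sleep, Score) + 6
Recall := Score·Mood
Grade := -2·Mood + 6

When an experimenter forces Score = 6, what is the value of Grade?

do(Score=6) replaces the equation Score := 2 if Sleep >= -2 else 7 with the constant Score = 6.
Mood = min(Sleep, Score) + 6  [with Sleep=5, Score=6]  = 11
Grade = -2·Mood + 6  [with Mood=11]  = -16

-16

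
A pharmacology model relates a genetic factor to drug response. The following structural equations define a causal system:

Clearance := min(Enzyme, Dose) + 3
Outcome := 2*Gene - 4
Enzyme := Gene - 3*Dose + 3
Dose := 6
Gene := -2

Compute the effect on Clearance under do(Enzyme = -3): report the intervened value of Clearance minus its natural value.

The intervention breaks the incoming arrows to Enzyme: Enzyme := Gene - 3*Dose + 3 no longer applies, and Enzyme = -3.
Clearance = min(Enzyme, Dose) + 3  [with Enzyme=-3, Dose=6]  = 0
Without intervention: Enzyme = Gene - 3*Dose + 3  [with Gene=-2, Dose=6]  = -17; Clearance = min(Enzyme, Dose) + 3  [with Enzyme=-17, Dose=6]  = -14.
Change = 0 − (-14) = 14.

14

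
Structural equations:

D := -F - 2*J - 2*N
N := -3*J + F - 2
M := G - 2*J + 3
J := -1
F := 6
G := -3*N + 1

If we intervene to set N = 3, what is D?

The intervention breaks the incoming arrows to N: N := -3*J + F - 2 no longer applies, and N = 3.
D = -F - 2*J - 2*N  [with F=6, J=-1, N=3]  = -10

-10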